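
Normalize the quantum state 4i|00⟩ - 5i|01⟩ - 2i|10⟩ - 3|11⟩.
0.5443i|00⟩ - 0.6804i|01⟩ - 0.2722i|10⟩ - 1/√6|11⟩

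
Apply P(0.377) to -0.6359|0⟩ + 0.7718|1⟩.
-0.6359|0⟩ + (0.7176 + 0.2841i)|1⟩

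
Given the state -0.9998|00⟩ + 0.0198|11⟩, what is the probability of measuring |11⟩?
0.000392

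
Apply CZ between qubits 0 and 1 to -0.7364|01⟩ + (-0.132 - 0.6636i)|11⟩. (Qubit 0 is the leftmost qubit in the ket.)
-0.7364|01⟩ + (0.132 + 0.6636i)|11⟩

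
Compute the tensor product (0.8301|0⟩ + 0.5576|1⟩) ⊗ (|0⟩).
0.8301|00⟩ + 0.5576|10⟩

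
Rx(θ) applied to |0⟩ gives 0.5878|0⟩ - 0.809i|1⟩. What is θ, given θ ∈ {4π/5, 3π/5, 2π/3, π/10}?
3π/5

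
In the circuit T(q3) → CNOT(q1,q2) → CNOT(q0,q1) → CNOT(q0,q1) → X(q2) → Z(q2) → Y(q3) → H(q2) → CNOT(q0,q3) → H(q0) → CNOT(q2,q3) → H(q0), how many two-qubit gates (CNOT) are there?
5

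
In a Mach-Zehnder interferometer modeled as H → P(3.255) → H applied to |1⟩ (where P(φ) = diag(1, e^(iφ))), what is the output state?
(0.9968 + 0.05658i)|0⟩ + (0.003212 - 0.05658i)|1⟩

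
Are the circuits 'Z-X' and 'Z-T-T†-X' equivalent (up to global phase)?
Yes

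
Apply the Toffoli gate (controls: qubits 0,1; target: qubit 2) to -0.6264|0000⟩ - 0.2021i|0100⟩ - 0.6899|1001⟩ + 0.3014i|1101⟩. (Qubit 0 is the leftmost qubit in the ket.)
-0.6264|0000⟩ - 0.2021i|0100⟩ - 0.6899|1001⟩ + 0.3014i|1111⟩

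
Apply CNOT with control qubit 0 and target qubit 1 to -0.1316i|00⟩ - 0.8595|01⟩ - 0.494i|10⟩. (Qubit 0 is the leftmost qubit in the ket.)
-0.1316i|00⟩ - 0.8595|01⟩ - 0.494i|11⟩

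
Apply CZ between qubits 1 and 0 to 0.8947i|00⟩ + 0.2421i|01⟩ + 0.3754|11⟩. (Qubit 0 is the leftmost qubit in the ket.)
0.8947i|00⟩ + 0.2421i|01⟩ - 0.3754|11⟩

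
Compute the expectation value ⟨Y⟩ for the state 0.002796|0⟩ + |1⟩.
0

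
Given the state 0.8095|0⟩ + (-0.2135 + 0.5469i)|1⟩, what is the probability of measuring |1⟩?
0.3447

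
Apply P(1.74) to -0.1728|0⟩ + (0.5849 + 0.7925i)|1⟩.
-0.1728|0⟩ + (-0.8797 + 0.4431i)|1⟩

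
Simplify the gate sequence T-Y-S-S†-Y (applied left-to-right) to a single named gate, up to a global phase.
T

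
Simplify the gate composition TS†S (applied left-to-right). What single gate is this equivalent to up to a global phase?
T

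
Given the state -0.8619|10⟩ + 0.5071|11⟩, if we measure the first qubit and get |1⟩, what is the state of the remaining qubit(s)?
-0.8619|0⟩ + 0.5071|1⟩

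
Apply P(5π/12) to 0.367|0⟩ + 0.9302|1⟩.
0.367|0⟩ + (0.2408 + 0.8985i)|1⟩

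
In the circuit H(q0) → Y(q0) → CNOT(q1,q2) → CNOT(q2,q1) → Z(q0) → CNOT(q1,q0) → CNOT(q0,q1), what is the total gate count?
7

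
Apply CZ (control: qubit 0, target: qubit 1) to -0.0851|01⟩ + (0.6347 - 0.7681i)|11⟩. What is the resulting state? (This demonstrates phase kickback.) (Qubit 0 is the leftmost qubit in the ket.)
-0.0851|01⟩ + (-0.6347 + 0.7681i)|11⟩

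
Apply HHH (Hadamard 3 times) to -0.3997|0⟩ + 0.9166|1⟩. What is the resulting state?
0.3655|0⟩ - 0.9308|1⟩

H² = I, so H^3 = H: a single Hadamard. With (a, b) = (-0.3997, 0.9166), H gives ((a + b)/√2, (a − b)/√2) = (0.3655, -0.9308).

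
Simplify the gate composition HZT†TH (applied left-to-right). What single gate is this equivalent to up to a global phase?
X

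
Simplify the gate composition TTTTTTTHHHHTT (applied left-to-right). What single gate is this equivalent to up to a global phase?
T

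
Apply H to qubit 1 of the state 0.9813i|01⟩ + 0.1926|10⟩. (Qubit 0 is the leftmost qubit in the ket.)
0.6939i|00⟩ - 0.6939i|01⟩ + 0.1362|10⟩ + 0.1362|11⟩

H on qubit 1 mixes each pair of kets that differ only in qubit 1: amplitudes (a, b) of (|…0…⟩, |…1…⟩) become ((a + b)/√2, (a − b)/√2). Kets absent from the input have amplitude 0.
(|00⟩, |01⟩): (a, b) = (0, 0.9813i) → (0.6939i, -0.6939i)
(|10⟩, |11⟩): (a, b) = (0.1926, 0) → (0.1362, 0.1362)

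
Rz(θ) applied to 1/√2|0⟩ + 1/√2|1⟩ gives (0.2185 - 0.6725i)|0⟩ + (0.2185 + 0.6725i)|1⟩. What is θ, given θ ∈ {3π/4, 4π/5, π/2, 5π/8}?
4π/5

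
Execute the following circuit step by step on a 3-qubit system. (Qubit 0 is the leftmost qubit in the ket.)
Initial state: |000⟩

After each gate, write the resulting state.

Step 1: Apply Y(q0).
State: i|100⟩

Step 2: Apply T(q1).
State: i|100⟩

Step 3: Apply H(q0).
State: (1/√2)i|000⟩ - (1/√2)i|100⟩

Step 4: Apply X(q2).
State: (1/√2)i|001⟩ - (1/√2)i|101⟩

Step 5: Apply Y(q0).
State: -1/√2|001⟩ - 1/√2|101⟩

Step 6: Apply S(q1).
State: -1/√2|001⟩ - 1/√2|101⟩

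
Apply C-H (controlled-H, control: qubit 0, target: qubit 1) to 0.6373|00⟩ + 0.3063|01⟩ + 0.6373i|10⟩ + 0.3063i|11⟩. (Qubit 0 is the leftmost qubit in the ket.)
0.6373|00⟩ + 0.3063|01⟩ + 0.6672i|10⟩ + 0.2341i|11⟩

C-H leaves the control-|0⟩ kets |00⟩, |01⟩ unchanged and applies H to qubit 1 on the control-|1⟩ pair (|10⟩, |11⟩).
H = [[1/√2, 1/√2], [1/√2, -1/√2]].
With a = amp(|10⟩) = 0.6373i and b = amp(|11⟩) = 0.3063i:
new amp(|10⟩) = (1/√2)·a + (1/√2)·b = 0.6672i
new amp(|11⟩) = (1/√2)·a + (-1/√2)·b = 0.2341i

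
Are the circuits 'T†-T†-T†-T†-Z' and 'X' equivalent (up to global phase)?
No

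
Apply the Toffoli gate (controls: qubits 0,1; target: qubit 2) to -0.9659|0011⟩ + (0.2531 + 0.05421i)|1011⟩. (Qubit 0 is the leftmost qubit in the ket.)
-0.9659|0011⟩ + (0.2531 + 0.05421i)|1011⟩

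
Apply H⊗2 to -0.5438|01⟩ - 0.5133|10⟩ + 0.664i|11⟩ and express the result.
(-0.5286 + 0.332i)|00⟩ + (0.01525 - 0.332i)|01⟩ + (-0.01525 - 0.332i)|10⟩ + (0.5286 + 0.332i)|11⟩

H⊗2 gives amp(|y⟩) = (1/2) Σ_x (−1)^(x·y) amp(|x⟩), where x·y is the number of positions in which both x and y have a 1.
|00⟩: (-0.5438 - 0.5133 + 0.664i)/2 = (-0.5286 + 0.332i)
|01⟩: (0.5438 - 0.5133 - 0.664i)/2 = (0.01525 - 0.332i)
|10⟩: (-0.5438 + 0.5133 - 0.664i)/2 = (-0.01525 - 0.332i)
|11⟩: (0.5438 + 0.5133 + 0.664i)/2 = (0.5286 + 0.332i)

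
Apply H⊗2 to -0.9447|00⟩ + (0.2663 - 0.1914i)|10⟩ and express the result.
(-0.3392 - 0.0957i)|00⟩ + (-0.3392 - 0.0957i)|01⟩ + (-0.6055 + 0.0957i)|10⟩ + (-0.6055 + 0.0957i)|11⟩

H⊗2 gives amp(|y⟩) = (1/2) Σ_x (−1)^(x·y) amp(|x⟩), where x·y is the number of positions in which both x and y have a 1.
|00⟩: (-0.9447 + (0.2663 - 0.1914i))/2 = (-0.3392 - 0.0957i)
|01⟩: (-0.9447 + (0.2663 - 0.1914i))/2 = (-0.3392 - 0.0957i)
|10⟩: (-0.9447 - (0.2663 - 0.1914i))/2 = (-0.6055 + 0.0957i)
|11⟩: (-0.9447 - (0.2663 - 0.1914i))/2 = (-0.6055 + 0.0957i)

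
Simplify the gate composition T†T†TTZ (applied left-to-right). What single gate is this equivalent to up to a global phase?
Z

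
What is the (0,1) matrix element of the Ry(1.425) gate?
-0.6537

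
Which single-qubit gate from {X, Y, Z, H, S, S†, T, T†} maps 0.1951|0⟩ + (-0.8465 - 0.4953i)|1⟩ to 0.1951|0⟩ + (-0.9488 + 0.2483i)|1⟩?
T†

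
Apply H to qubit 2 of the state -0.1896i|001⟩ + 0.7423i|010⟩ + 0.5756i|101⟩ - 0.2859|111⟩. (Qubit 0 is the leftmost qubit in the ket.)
-0.1341i|000⟩ + 0.1341i|001⟩ + 0.5249i|010⟩ + 0.5249i|011⟩ + 0.407i|100⟩ - 0.407i|101⟩ - 0.2022|110⟩ + 0.2022|111⟩

H on qubit 2 mixes each pair of kets that differ only in qubit 2: amplitudes (a, b) of (|…0…⟩, |…1…⟩) become ((a + b)/√2, (a − b)/√2). Kets absent from the input have amplitude 0.
(|000⟩, |001⟩): (a, b) = (0, -0.1896i) → (-0.1341i, 0.1341i)
(|010⟩, |011⟩): (a, b) = (0.7423i, 0) → (0.5249i, 0.5249i)
(|100⟩, |101⟩): (a, b) = (0, 0.5756i) → (0.407i, -0.407i)
(|110⟩, |111⟩): (a, b) = (0, -0.2859) → (-0.2022, 0.2022)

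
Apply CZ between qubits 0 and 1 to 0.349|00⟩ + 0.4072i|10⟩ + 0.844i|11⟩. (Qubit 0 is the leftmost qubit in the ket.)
0.349|00⟩ + 0.4072i|10⟩ - 0.844i|11⟩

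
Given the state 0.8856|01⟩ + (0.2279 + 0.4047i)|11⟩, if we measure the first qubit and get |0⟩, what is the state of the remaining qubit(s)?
|1⟩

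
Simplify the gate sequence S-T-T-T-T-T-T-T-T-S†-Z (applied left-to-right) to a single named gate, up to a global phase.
Z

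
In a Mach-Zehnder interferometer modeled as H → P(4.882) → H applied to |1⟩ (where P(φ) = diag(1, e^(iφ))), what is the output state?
(0.4156 + 0.4928i)|0⟩ + (0.5844 - 0.4928i)|1⟩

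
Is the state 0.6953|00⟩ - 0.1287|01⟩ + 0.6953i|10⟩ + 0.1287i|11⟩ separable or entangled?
Entangled

Writing the state as a|00⟩ + b|01⟩ + c|10⟩ + d|11⟩, it is a product state iff ad − bc = 0.
Here (a, b, c, d) = (0.6953, -0.1287, 0.6953i, 0.1287i): ad − bc = (0.6953)(0.1287i) − (-0.1287)(0.6953i) = 0.179i ≠ 0, so the state is entangled.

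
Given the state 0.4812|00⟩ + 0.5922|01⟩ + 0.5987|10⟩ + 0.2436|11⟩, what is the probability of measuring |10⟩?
0.3584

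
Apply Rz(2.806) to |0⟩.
(0.167 - 0.986i)|0⟩

Rz(2.806) = [[e^(−iθ/2), 0], [0, e^(iθ/2)]] with e^(±iθ/2) = cos(θ/2) ± i·sin(θ/2); θ = 2.806, cos(θ/2) ≈ 0.16701, sin(θ/2) ≈ 0.985955.
With a = amp(|0⟩) = 1 and b = amp(|1⟩) = 0:
new amp(|0⟩) = (0.16701 - 0.985955i)·a = (0.167 - 0.986i)
new amp(|1⟩) = (0.16701 + 0.985955i)·b = 0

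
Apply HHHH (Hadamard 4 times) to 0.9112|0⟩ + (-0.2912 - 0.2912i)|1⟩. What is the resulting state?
0.9112|0⟩ + (-0.2912 - 0.2912i)|1⟩

H² = I, so an even number of Hadamards cancels: H^4 = I and the state is unchanged.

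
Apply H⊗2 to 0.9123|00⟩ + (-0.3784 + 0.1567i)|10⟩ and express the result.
(0.267 + 0.07835i)|00⟩ + (0.267 + 0.07835i)|01⟩ + (0.6454 - 0.07835i)|10⟩ + (0.6454 - 0.07835i)|11⟩

H⊗2 gives amp(|y⟩) = (1/2) Σ_x (−1)^(x·y) amp(|x⟩), where x·y is the number of positions in which both x and y have a 1.
|00⟩: (0.9123 + (-0.3784 + 0.1567i))/2 = (0.267 + 0.07835i)
|01⟩: (0.9123 + (-0.3784 + 0.1567i))/2 = (0.267 + 0.07835i)
|10⟩: (0.9123 - (-0.3784 + 0.1567i))/2 = (0.6454 - 0.07835i)
|11⟩: (0.9123 - (-0.3784 + 0.1567i))/2 = (0.6454 - 0.07835i)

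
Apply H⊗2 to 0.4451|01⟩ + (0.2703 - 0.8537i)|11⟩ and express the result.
(0.3577 - 0.4269i)|00⟩ + (-0.3577 + 0.4269i)|01⟩ + (0.0874 + 0.4269i)|10⟩ + (-0.0874 - 0.4269i)|11⟩

H⊗2 gives amp(|y⟩) = (1/2) Σ_x (−1)^(x·y) amp(|x⟩), where x·y is the number of positions in which both x and y have a 1.
|00⟩: (0.4451 + (0.2703 - 0.8537i))/2 = (0.3577 - 0.4269i)
|01⟩: (-0.4451 - (0.2703 - 0.8537i))/2 = (-0.3577 + 0.4269i)
|10⟩: (0.4451 - (0.2703 - 0.8537i))/2 = (0.0874 + 0.4269i)
|11⟩: (-0.4451 + (0.2703 - 0.8537i))/2 = (-0.0874 - 0.4269i)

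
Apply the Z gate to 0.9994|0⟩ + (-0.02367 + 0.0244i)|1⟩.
0.9994|0⟩ + (0.02367 - 0.0244i)|1⟩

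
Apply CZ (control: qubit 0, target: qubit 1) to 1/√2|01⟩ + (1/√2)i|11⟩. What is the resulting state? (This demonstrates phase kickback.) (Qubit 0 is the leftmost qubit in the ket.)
1/√2|01⟩ - (1/√2)i|11⟩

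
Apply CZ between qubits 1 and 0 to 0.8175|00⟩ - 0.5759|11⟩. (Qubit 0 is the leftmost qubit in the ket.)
0.8175|00⟩ + 0.5759|11⟩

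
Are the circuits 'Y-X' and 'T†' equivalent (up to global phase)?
No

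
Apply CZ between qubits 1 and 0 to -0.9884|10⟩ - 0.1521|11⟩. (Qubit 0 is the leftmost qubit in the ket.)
-0.9884|10⟩ + 0.1521|11⟩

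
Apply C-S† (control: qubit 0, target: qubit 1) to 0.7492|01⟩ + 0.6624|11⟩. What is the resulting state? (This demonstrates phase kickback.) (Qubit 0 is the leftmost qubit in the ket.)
0.7492|01⟩ - 0.6624i|11⟩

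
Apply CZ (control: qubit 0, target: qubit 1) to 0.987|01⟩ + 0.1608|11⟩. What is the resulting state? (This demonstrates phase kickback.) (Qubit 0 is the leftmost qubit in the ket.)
0.987|01⟩ - 0.1608|11⟩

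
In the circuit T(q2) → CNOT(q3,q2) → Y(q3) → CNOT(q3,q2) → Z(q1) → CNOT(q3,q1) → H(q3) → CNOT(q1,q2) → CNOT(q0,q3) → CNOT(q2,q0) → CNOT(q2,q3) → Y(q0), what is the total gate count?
12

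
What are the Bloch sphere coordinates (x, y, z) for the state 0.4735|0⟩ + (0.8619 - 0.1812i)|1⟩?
(0.8162, -0.1716, -0.5515)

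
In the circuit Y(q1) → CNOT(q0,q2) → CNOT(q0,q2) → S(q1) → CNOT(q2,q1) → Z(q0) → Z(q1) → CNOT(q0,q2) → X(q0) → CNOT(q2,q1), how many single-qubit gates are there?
5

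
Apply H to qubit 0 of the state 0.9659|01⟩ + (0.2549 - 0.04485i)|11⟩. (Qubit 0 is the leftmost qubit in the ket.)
(0.8632 - 0.03171i)|01⟩ + (0.5028 + 0.03171i)|11⟩

H on qubit 0 mixes each pair of kets that differ only in qubit 0: amplitudes (a, b) of (|…0…⟩, |…1…⟩) become ((a + b)/√2, (a − b)/√2). Kets absent from the input have amplitude 0.
(|01⟩, |11⟩): (a, b) = (0.9659, (0.2549 - 0.04485i)) → ((0.8632 - 0.03171i), (0.5028 + 0.03171i))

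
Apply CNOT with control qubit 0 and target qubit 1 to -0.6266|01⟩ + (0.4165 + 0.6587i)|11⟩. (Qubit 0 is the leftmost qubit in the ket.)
-0.6266|01⟩ + (0.4165 + 0.6587i)|10⟩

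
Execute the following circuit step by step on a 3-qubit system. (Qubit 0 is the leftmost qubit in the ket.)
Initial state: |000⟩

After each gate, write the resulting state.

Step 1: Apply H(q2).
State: 1/√2|000⟩ + 1/√2|001⟩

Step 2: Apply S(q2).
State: 1/√2|000⟩ + (1/√2)i|001⟩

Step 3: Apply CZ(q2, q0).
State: 1/√2|000⟩ + (1/√2)i|001⟩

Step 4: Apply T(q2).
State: 1/√2|000⟩ + (-1/2 + (1/2)i)|001⟩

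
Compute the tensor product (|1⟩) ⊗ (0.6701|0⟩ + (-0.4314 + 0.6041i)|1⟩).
0.6701|10⟩ + (-0.4314 + 0.6041i)|11⟩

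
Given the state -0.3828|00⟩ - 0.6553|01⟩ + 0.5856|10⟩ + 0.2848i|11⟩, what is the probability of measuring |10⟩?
0.3429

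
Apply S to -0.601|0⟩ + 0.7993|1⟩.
-0.601|0⟩ + 0.7993i|1⟩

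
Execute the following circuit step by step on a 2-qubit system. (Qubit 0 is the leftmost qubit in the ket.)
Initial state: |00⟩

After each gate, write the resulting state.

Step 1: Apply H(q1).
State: 1/√2|00⟩ + 1/√2|01⟩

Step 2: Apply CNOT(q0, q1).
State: 1/√2|00⟩ + 1/√2|01⟩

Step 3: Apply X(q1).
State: 1/√2|00⟩ + 1/√2|01⟩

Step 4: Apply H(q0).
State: 1/2|00⟩ + 1/2|01⟩ + 1/2|10⟩ + 1/2|11⟩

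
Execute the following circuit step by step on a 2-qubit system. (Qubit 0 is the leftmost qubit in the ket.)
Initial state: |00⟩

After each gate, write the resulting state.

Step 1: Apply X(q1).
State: |01⟩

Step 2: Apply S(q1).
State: i|01⟩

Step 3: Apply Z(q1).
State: -i|01⟩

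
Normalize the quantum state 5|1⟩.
|1⟩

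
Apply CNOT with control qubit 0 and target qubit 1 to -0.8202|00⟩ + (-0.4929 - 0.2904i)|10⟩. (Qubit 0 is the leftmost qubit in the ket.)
-0.8202|00⟩ + (-0.4929 - 0.2904i)|11⟩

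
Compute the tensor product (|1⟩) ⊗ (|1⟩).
|11⟩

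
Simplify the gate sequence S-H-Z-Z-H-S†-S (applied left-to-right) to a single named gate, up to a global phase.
S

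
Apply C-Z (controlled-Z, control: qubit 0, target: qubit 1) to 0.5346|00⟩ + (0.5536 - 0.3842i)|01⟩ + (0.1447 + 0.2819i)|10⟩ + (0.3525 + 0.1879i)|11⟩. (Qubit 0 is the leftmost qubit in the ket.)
0.5346|00⟩ + (0.5536 - 0.3842i)|01⟩ + (0.1447 + 0.2819i)|10⟩ + (-0.3525 - 0.1879i)|11⟩

C-Z leaves the control-|0⟩ kets |00⟩, |01⟩ unchanged and applies Z to qubit 1 on the control-|1⟩ pair (|10⟩, |11⟩).
Z = [[1, 0], [0, -1]].
With a = amp(|10⟩) = (0.1447 + 0.2819i) and b = amp(|11⟩) = (0.3525 + 0.1879i):
new amp(|10⟩) = (1)·a = (0.1447 + 0.2819i)
new amp(|11⟩) = (-1)·b = (-0.3525 - 0.1879i)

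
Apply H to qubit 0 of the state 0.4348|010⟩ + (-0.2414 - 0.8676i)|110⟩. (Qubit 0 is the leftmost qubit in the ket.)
(0.1368 - 0.6135i)|010⟩ + (0.4781 + 0.6135i)|110⟩

H on qubit 0 mixes each pair of kets that differ only in qubit 0: amplitudes (a, b) of (|…0…⟩, |…1…⟩) become ((a + b)/√2, (a − b)/√2). Kets absent from the input have amplitude 0.
(|010⟩, |110⟩): (a, b) = (0.4348, (-0.2414 - 0.8676i)) → ((0.1368 - 0.6135i), (0.4781 + 0.6135i))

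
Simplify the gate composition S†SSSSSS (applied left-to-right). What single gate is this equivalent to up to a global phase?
S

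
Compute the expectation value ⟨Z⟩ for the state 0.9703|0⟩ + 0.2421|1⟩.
0.8829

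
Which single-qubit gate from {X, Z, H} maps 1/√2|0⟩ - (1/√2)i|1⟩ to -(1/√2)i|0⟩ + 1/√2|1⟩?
X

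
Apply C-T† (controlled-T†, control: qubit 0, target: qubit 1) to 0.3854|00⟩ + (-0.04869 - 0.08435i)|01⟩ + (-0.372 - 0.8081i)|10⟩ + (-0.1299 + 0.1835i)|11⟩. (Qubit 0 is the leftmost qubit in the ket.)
0.3854|00⟩ + (-0.04869 - 0.08435i)|01⟩ + (-0.372 - 0.8081i)|10⟩ + (0.0379 + 0.2216i)|11⟩

C-T† leaves the control-|0⟩ kets |00⟩, |01⟩ unchanged and applies T† to qubit 1 on the control-|1⟩ pair (|10⟩, |11⟩).
T† = [[1, 0], [0, (1/√2 - (1/√2)i)]].
With a = amp(|10⟩) = (-0.372 - 0.8081i) and b = amp(|11⟩) = (-0.1299 + 0.1835i):
new amp(|10⟩) = (1)·a = (-0.372 - 0.8081i)
new amp(|11⟩) = (1/√2 - (1/√2)i)·b = (0.0379 + 0.2216i)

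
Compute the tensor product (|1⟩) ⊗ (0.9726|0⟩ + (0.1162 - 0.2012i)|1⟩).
0.9726|10⟩ + (0.1162 - 0.2012i)|11⟩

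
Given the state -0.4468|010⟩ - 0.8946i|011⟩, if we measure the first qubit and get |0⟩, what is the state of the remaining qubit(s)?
-0.4468|10⟩ - 0.8946i|11⟩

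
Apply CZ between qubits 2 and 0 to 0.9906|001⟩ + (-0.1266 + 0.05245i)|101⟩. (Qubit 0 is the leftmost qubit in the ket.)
0.9906|001⟩ + (0.1266 - 0.05245i)|101⟩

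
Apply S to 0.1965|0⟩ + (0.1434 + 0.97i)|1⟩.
0.1965|0⟩ + (-0.97 + 0.1434i)|1⟩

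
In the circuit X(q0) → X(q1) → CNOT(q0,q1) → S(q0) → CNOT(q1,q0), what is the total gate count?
5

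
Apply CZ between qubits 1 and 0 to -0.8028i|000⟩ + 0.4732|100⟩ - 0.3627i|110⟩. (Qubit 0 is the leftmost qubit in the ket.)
-0.8028i|000⟩ + 0.4732|100⟩ + 0.3627i|110⟩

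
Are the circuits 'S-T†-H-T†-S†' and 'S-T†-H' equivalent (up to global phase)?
No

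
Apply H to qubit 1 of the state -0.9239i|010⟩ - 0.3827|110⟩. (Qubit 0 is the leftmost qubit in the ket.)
-0.6533i|000⟩ + 0.6533i|010⟩ - 0.2706|100⟩ + 0.2706|110⟩

H on qubit 1 mixes each pair of kets that differ only in qubit 1: amplitudes (a, b) of (|…0…⟩, |…1…⟩) become ((a + b)/√2, (a − b)/√2). Kets absent from the input have amplitude 0.
(|000⟩, |010⟩): (a, b) = (0, -0.9239i) → (-0.6533i, 0.6533i)
(|100⟩, |110⟩): (a, b) = (0, -0.3827) → (-0.2706, 0.2706)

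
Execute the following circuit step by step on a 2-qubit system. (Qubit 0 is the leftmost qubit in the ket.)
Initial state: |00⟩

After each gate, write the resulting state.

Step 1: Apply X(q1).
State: |01⟩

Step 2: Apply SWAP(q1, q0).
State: |10⟩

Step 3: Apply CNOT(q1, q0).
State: |10⟩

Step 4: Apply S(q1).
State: |10⟩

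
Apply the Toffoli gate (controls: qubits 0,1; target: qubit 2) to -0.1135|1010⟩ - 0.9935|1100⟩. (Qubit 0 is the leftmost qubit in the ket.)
-0.1135|1010⟩ - 0.9935|1110⟩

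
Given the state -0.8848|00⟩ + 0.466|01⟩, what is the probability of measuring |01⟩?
0.2172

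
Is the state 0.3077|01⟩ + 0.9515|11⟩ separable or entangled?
Separable

Writing the state as a|00⟩ + b|01⟩ + c|10⟩ + d|11⟩, it is a product state iff ad − bc = 0.
Here (a, b, c, d) = (0, 0.3077, 0, 0.9515): ad − bc = (0)(0.9515) − (0.3077)(0) = 0, so the state is separable.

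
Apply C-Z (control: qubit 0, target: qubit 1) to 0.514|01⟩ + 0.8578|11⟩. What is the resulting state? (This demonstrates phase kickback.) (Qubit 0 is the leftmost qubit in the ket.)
0.514|01⟩ - 0.8578|11⟩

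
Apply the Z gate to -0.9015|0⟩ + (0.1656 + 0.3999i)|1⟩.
-0.9015|0⟩ + (-0.1656 - 0.3999i)|1⟩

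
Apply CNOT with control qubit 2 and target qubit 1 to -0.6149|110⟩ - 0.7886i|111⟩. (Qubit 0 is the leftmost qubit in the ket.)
-0.7886i|101⟩ - 0.6149|110⟩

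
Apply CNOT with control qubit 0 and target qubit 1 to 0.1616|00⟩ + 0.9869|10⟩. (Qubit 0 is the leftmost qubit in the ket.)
0.1616|00⟩ + 0.9869|11⟩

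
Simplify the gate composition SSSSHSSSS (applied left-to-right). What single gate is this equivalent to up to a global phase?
H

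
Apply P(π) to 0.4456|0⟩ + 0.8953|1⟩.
0.4456|0⟩ - 0.8953|1⟩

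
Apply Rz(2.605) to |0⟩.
(0.2651 - 0.9642i)|0⟩

Rz(2.605) = [[e^(−iθ/2), 0], [0, e^(iθ/2)]] with e^(±iθ/2) = cos(θ/2) ± i·sin(θ/2); θ = 2.605, cos(θ/2) ≈ 0.265089, sin(θ/2) ≈ 0.964224.
With a = amp(|0⟩) = 1 and b = amp(|1⟩) = 0:
new amp(|0⟩) = (0.265089 - 0.964224i)·a = (0.2651 - 0.9642i)
new amp(|1⟩) = (0.265089 + 0.964224i)·b = 0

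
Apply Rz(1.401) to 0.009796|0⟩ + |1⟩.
(0.007489 - 0.006315i)|0⟩ + (0.7645 + 0.6446i)|1⟩

Rz(1.401) = [[e^(−iθ/2), 0], [0, e^(iθ/2)]] with e^(±iθ/2) = cos(θ/2) ± i·sin(θ/2); θ = 1.401, cos(θ/2) ≈ 0.76452, sin(θ/2) ≈ 0.6446.
With a = amp(|0⟩) = 0.009796 and b = amp(|1⟩) = 1:
new amp(|0⟩) = (0.76452 - 0.6446i)·a = (0.007489 - 0.006315i)
new amp(|1⟩) = (0.76452 + 0.6446i)·b = (0.7645 + 0.6446i)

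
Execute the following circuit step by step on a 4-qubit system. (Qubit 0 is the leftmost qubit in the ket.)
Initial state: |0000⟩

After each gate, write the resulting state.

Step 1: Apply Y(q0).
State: i|1000⟩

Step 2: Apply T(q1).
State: i|1000⟩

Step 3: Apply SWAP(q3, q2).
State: i|1000⟩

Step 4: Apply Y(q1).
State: -|1100⟩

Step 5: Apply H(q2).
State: -1/√2|1100⟩ - 1/√2|1110⟩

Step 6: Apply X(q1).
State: -1/√2|1000⟩ - 1/√2|1010⟩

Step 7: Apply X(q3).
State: -1/√2|1001⟩ - 1/√2|1011⟩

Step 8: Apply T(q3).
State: (-1/2 - (1/2)i)|1001⟩ + (-1/2 - (1/2)i)|1011⟩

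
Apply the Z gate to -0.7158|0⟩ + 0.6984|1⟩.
-0.7158|0⟩ - 0.6984|1⟩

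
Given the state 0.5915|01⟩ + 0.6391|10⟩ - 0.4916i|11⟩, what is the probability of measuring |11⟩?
0.2417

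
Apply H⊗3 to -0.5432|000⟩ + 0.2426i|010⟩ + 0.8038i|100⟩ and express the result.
(-0.1921 + 0.37i)|000⟩ + (-0.1921 + 0.37i)|001⟩ + (-0.1921 + 0.1984i)|010⟩ + (-0.1921 + 0.1984i)|011⟩ + (-0.1921 - 0.1984i)|100⟩ + (-0.1921 - 0.1984i)|101⟩ + (-0.1921 - 0.37i)|110⟩ + (-0.1921 - 0.37i)|111⟩

H⊗3 gives amp(|y⟩) = (1/2√2) Σ_x (−1)^(x·y) amp(|x⟩), where x·y is the number of positions in which both x and y have a 1.
|000⟩: (-0.5432 + 0.2426i + 0.8038i)/(2√2) = (-0.1921 + 0.37i)
|001⟩: (-0.5432 + 0.2426i + 0.8038i)/(2√2) = (-0.1921 + 0.37i)
|010⟩: (-0.5432 - 0.2426i + 0.8038i)/(2√2) = (-0.1921 + 0.1984i)
|011⟩: (-0.5432 - 0.2426i + 0.8038i)/(2√2) = (-0.1921 + 0.1984i)
|100⟩: (-0.5432 + 0.2426i - 0.8038i)/(2√2) = (-0.1921 - 0.1984i)
|101⟩: (-0.5432 + 0.2426i - 0.8038i)/(2√2) = (-0.1921 - 0.1984i)
|110⟩: (-0.5432 - 0.2426i - 0.8038i)/(2√2) = (-0.1921 - 0.37i)
|111⟩: (-0.5432 - 0.2426i - 0.8038i)/(2√2) = (-0.1921 - 0.37i)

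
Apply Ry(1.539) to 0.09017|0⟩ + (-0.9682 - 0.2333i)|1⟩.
(0.7384 + 0.1623i)|0⟩ + (-0.6327 - 0.1676i)|1⟩

Ry(1.539) = [[cos(θ/2), −sin(θ/2)], [sin(θ/2), cos(θ/2)]]; θ = 1.539, cos(θ/2) ≈ 0.718259, sin(θ/2) ≈ 0.695776.
With a = amp(|0⟩) = 0.09017 and b = amp(|1⟩) = (-0.9682 - 0.2333i):
new amp(|0⟩) = (0.718259)·a + (-0.695776)·b = (0.7384 + 0.1623i)
new amp(|1⟩) = (0.695776)·a + (0.718259)·b = (-0.6327 - 0.1676i)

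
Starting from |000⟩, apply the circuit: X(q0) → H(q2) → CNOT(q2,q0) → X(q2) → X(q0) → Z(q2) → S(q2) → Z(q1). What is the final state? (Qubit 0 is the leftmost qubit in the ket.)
-(1/√2)i|001⟩ + 1/√2|100⟩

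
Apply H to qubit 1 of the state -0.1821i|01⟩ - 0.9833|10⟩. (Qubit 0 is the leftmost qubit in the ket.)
-0.1288i|00⟩ + 0.1288i|01⟩ - 0.6953|10⟩ - 0.6953|11⟩

H on qubit 1 mixes each pair of kets that differ only in qubit 1: amplitudes (a, b) of (|…0…⟩, |…1…⟩) become ((a + b)/√2, (a − b)/√2). Kets absent from the input have amplitude 0.
(|00⟩, |01⟩): (a, b) = (0, -0.1821i) → (-0.1288i, 0.1288i)
(|10⟩, |11⟩): (a, b) = (-0.9833, 0) → (-0.6953, -0.6953)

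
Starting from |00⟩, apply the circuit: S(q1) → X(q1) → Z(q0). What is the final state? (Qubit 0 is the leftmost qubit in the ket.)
|01⟩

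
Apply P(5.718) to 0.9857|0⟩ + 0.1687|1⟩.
0.9857|0⟩ + (0.1425 - 0.09035i)|1⟩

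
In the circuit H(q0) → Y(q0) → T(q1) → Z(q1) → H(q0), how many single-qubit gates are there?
5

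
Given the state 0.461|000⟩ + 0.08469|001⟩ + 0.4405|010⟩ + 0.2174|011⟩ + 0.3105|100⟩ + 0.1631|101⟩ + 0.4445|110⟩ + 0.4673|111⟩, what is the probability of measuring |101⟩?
0.0266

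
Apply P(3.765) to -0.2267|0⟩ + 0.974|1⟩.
-0.2267|0⟩ + (-0.7908 - 0.5686i)|1⟩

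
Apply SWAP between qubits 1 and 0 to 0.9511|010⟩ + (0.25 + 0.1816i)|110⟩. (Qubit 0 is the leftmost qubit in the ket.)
0.9511|100⟩ + (0.25 + 0.1816i)|110⟩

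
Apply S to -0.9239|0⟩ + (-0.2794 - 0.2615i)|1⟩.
-0.9239|0⟩ + (0.2615 - 0.2794i)|1⟩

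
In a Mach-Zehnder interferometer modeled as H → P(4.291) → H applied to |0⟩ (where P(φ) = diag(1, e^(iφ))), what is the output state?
(0.2955 - 0.4563i)|0⟩ + (0.7045 + 0.4563i)|1⟩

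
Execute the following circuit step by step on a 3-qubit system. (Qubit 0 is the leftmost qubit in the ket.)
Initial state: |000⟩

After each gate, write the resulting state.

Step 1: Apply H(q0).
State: 1/√2|000⟩ + 1/√2|100⟩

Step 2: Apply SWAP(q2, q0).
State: 1/√2|000⟩ + 1/√2|001⟩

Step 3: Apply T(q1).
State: 1/√2|000⟩ + 1/√2|001⟩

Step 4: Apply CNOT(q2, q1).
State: 1/√2|000⟩ + 1/√2|011⟩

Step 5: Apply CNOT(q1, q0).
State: 1/√2|000⟩ + 1/√2|111⟩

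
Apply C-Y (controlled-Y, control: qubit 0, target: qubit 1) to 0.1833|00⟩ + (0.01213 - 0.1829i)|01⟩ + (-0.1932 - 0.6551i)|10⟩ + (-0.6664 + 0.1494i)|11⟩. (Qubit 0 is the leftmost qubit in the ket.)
0.1833|00⟩ + (0.01213 - 0.1829i)|01⟩ + (0.1494 + 0.6664i)|10⟩ + (0.6551 - 0.1932i)|11⟩

C-Y leaves the control-|0⟩ kets |00⟩, |01⟩ unchanged and applies Y to qubit 1 on the control-|1⟩ pair (|10⟩, |11⟩).
Y = [[0, -i], [i, 0]].
With a = amp(|10⟩) = (-0.1932 - 0.6551i) and b = amp(|11⟩) = (-0.6664 + 0.1494i):
new amp(|10⟩) = (-i)·b = (0.1494 + 0.6664i)
new amp(|11⟩) = (i)·a = (0.6551 - 0.1932i)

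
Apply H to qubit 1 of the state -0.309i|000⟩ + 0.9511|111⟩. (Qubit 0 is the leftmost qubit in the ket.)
-0.2185i|000⟩ - 0.2185i|010⟩ + 0.6725|101⟩ - 0.6725|111⟩

H on qubit 1 mixes each pair of kets that differ only in qubit 1: amplitudes (a, b) of (|…0…⟩, |…1…⟩) become ((a + b)/√2, (a − b)/√2). Kets absent from the input have amplitude 0.
(|000⟩, |010⟩): (a, b) = (-0.309i, 0) → (-0.2185i, -0.2185i)
(|101⟩, |111⟩): (a, b) = (0, 0.9511) → (0.6725, -0.6725)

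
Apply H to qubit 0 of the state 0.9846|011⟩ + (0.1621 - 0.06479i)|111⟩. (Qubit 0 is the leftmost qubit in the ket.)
(0.8108 - 0.04581i)|011⟩ + (0.5816 + 0.04581i)|111⟩

H on qubit 0 mixes each pair of kets that differ only in qubit 0: amplitudes (a, b) of (|…0…⟩, |…1…⟩) become ((a + b)/√2, (a − b)/√2). Kets absent from the input have amplitude 0.
(|011⟩, |111⟩): (a, b) = (0.9846, (0.1621 - 0.06479i)) → ((0.8108 - 0.04581i), (0.5816 + 0.04581i))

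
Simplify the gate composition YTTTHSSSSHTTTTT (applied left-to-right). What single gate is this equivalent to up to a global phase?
Y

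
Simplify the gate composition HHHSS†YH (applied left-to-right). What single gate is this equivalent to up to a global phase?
Y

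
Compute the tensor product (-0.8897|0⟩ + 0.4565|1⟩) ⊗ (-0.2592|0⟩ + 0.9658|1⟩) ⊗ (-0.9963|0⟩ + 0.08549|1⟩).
-0.2298|000⟩ + 0.01971|001⟩ + 0.8561|010⟩ - 0.07346|011⟩ + 0.1179|100⟩ - 0.01012|101⟩ - 0.4393|110⟩ + 0.03769|111⟩

amp(|b₁b₂…⟩) = product of the factor amplitudes for bits b₁, b₂, …; only kets whose every factor amplitude is nonzero survive.
|000⟩: (-0.8897)(-0.2592)(-0.9963) = -0.2298
|001⟩: (-0.8897)(-0.2592)(0.08549) = 0.01971
|010⟩: (-0.8897)(0.9658)(-0.9963) = 0.8561
|011⟩: (-0.8897)(0.9658)(0.08549) = -0.07346
|100⟩: (0.4565)(-0.2592)(-0.9963) = 0.1179
|101⟩: (0.4565)(-0.2592)(0.08549) = -0.01012
|110⟩: (0.4565)(0.9658)(-0.9963) = -0.4393
|111⟩: (0.4565)(0.9658)(0.08549) = 0.03769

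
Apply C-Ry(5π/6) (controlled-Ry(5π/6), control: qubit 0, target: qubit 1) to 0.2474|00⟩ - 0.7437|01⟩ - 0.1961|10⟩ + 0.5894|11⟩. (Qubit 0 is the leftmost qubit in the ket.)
0.2474|00⟩ - 0.7437|01⟩ - 0.6201|10⟩ - 0.03687|11⟩

C-Ry(5π/6) leaves the control-|0⟩ kets |00⟩, |01⟩ unchanged and applies Ry(5π/6) to qubit 1 on the control-|1⟩ pair (|10⟩, |11⟩).
Ry(5π/6) = [[cos(θ/2), −sin(θ/2)], [sin(θ/2), cos(θ/2)]]; θ = 5π/6, cos(θ/2) ≈ 0.258819, sin(θ/2) ≈ 0.965926.
With a = amp(|10⟩) = -0.1961 and b = amp(|11⟩) = 0.5894:
new amp(|10⟩) = (0.258819)·a + (-0.965926)·b = -0.6201
new amp(|11⟩) = (0.965926)·a + (0.258819)·b = -0.03687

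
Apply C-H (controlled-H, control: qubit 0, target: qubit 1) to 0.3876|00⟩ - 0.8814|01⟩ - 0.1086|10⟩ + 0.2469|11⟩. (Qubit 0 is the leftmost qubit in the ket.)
0.3876|00⟩ - 0.8814|01⟩ + 0.09779|10⟩ - 0.2514|11⟩

C-H leaves the control-|0⟩ kets |00⟩, |01⟩ unchanged and applies H to qubit 1 on the control-|1⟩ pair (|10⟩, |11⟩).
H = [[1/√2, 1/√2], [1/√2, -1/√2]].
With a = amp(|10⟩) = -0.1086 and b = amp(|11⟩) = 0.2469:
new amp(|10⟩) = (1/√2)·a + (1/√2)·b = 0.09779
new amp(|11⟩) = (1/√2)·a + (-1/√2)·b = -0.2514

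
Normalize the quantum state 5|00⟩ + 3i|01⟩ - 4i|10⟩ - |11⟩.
0.7001|00⟩ + 0.4201i|01⟩ - 0.5601i|10⟩ - 0.14|11⟩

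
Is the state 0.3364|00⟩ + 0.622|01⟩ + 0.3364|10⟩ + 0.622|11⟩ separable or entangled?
Separable

Writing the state as a|00⟩ + b|01⟩ + c|10⟩ + d|11⟩, it is a product state iff ad − bc = 0.
Here (a, b, c, d) = (0.3364, 0.622, 0.3364, 0.622): ad − bc = (0.3364)(0.622) − (0.622)(0.3364) = 0, so the state is separable.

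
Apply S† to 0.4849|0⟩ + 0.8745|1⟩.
0.4849|0⟩ - 0.8745i|1⟩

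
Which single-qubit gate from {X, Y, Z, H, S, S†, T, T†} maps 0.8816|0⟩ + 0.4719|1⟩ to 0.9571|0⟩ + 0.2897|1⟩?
H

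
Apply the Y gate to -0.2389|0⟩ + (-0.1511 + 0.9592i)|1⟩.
(0.9592 + 0.1511i)|0⟩ - 0.2389i|1⟩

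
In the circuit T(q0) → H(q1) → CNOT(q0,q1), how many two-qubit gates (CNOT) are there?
1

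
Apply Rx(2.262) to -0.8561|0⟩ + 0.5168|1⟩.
(-0.3645 - 0.4676i)|0⟩ + (0.22 + 0.7746i)|1⟩

Rx(2.262) = [[cos(θ/2), −i·sin(θ/2)], [−i·sin(θ/2), cos(θ/2)]]; θ = 2.262, cos(θ/2) ≈ 0.425755, sin(θ/2) ≈ 0.904838.
With a = amp(|0⟩) = -0.8561 and b = amp(|1⟩) = 0.5168:
new amp(|0⟩) = (0.425755)·a + (-0.904838i)·b = (-0.3645 - 0.4676i)
new amp(|1⟩) = (-0.904838i)·a + (0.425755)·b = (0.22 + 0.7746i)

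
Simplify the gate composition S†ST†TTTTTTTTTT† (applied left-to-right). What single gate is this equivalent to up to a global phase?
T†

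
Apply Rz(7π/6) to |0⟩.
(-0.2588 - 0.9659i)|0⟩

Rz(7π/6) = [[e^(−iθ/2), 0], [0, e^(iθ/2)]] with e^(±iθ/2) = cos(θ/2) ± i·sin(θ/2); θ = 7π/6, cos(θ/2) ≈ -0.258819, sin(θ/2) ≈ 0.965926.
With a = amp(|0⟩) = 1 and b = amp(|1⟩) = 0:
new amp(|0⟩) = (-0.258819 - 0.965926i)·a = (-0.2588 - 0.9659i)
new amp(|1⟩) = (-0.258819 + 0.965926i)·b = 0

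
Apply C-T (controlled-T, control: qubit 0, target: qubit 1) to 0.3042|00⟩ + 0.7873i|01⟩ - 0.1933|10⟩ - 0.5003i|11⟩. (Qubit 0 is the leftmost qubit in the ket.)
0.3042|00⟩ + 0.7873i|01⟩ - 0.1933|10⟩ + (0.3538 - 0.3538i)|11⟩

C-T leaves the control-|0⟩ kets |00⟩, |01⟩ unchanged and applies T to qubit 1 on the control-|1⟩ pair (|10⟩, |11⟩).
T = [[1, 0], [0, (1/√2 + (1/√2)i)]].
With a = amp(|10⟩) = -0.1933 and b = amp(|11⟩) = -0.5003i:
new amp(|10⟩) = (1)·a = -0.1933
new amp(|11⟩) = (1/√2 + (1/√2)i)·b = (0.3538 - 0.3538i)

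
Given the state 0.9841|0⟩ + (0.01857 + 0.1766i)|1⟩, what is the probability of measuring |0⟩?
0.9685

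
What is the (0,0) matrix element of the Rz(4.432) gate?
(-0.6014 - 0.799i)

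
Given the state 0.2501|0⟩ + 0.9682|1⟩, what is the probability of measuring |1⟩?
0.9374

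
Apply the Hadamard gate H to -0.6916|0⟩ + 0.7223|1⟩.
0.02171|0⟩ - 0.9998|1⟩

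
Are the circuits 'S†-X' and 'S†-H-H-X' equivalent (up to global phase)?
Yes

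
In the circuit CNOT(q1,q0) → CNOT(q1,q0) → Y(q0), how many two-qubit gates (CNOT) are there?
2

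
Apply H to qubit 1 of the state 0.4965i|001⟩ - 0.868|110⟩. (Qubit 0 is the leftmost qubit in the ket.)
0.3511i|001⟩ + 0.3511i|011⟩ - 0.6138|100⟩ + 0.6138|110⟩

H on qubit 1 mixes each pair of kets that differ only in qubit 1: amplitudes (a, b) of (|…0…⟩, |…1…⟩) become ((a + b)/√2, (a − b)/√2). Kets absent from the input have amplitude 0.
(|001⟩, |011⟩): (a, b) = (0.4965i, 0) → (0.3511i, 0.3511i)
(|100⟩, |110⟩): (a, b) = (0, -0.868) → (-0.6138, 0.6138)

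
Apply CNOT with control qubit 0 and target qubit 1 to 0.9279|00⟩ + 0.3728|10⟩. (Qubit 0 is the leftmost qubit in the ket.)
0.9279|00⟩ + 0.3728|11⟩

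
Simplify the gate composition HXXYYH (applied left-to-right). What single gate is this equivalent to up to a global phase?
I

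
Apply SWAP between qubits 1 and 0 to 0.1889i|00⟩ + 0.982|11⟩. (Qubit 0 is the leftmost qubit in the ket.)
0.1889i|00⟩ + 0.982|11⟩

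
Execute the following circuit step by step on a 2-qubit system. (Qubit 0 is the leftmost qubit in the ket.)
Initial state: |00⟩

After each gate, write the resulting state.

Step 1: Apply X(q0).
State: |10⟩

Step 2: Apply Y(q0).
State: -i|00⟩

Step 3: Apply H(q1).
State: -(1/√2)i|00⟩ - (1/√2)i|01⟩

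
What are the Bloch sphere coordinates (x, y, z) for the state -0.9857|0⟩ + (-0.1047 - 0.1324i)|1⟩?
(0.2064, 0.261, 0.9431)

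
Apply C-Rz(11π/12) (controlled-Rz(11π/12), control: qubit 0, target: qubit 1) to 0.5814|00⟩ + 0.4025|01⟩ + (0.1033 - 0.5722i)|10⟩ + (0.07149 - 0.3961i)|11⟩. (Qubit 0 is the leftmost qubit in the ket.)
0.5814|00⟩ + 0.4025|01⟩ + (-0.5538 - 0.1771i)|10⟩ + (0.402 + 0.01918i)|11⟩

C-Rz(11π/12) leaves the control-|0⟩ kets |00⟩, |01⟩ unchanged and applies Rz(11π/12) to qubit 1 on the control-|1⟩ pair (|10⟩, |11⟩).
Rz(11π/12) = [[e^(−iθ/2), 0], [0, e^(iθ/2)]] with e^(±iθ/2) = cos(θ/2) ± i·sin(θ/2); θ = 11π/12, cos(θ/2) ≈ 0.130526, sin(θ/2) ≈ 0.991445.
With a = amp(|10⟩) = (0.1033 - 0.5722i) and b = amp(|11⟩) = (0.07149 - 0.3961i):
new amp(|10⟩) = (0.130526 - 0.991445i)·a = (-0.5538 - 0.1771i)
new amp(|11⟩) = (0.130526 + 0.991445i)·b = (0.402 + 0.01918i)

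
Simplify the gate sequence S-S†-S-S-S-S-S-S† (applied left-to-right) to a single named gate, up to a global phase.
I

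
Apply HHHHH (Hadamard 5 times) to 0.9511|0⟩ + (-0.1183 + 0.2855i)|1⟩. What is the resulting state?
(0.5889 + 0.2019i)|0⟩ + (0.7562 - 0.2019i)|1⟩

H² = I, so H^5 = H: a single Hadamard. With (a, b) = (0.9511, (-0.1183 + 0.2855i)), H gives ((a + b)/√2, (a − b)/√2) = ((0.5889 + 0.2019i), (0.7562 - 0.2019i)).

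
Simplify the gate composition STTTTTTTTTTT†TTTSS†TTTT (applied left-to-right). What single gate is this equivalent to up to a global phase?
S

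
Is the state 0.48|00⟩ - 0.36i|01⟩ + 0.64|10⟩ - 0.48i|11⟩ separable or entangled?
Separable

Writing the state as a|00⟩ + b|01⟩ + c|10⟩ + d|11⟩, it is a product state iff ad − bc = 0.
Here (a, b, c, d) = (0.48, -0.36i, 0.64, -0.48i): ad − bc = (0.48)(-0.48i) − (-0.36i)(0.64) = 0, so the state is separable.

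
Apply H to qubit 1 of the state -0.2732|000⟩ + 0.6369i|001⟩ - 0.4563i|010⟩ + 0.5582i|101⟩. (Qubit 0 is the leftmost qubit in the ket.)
(-0.1932 - 0.3227i)|000⟩ + 0.4504i|001⟩ + (-0.1932 + 0.3227i)|010⟩ + 0.4504i|011⟩ + 0.3947i|101⟩ + 0.3947i|111⟩

H on qubit 1 mixes each pair of kets that differ only in qubit 1: amplitudes (a, b) of (|…0…⟩, |…1…⟩) become ((a + b)/√2, (a − b)/√2). Kets absent from the input have amplitude 0.
(|000⟩, |010⟩): (a, b) = (-0.2732, -0.4563i) → ((-0.1932 - 0.3227i), (-0.1932 + 0.3227i))
(|001⟩, |011⟩): (a, b) = (0.6369i, 0) → (0.4504i, 0.4504i)
(|101⟩, |111⟩): (a, b) = (0.5582i, 0) → (0.3947i, 0.3947i)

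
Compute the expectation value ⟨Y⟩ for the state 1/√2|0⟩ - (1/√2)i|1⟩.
-1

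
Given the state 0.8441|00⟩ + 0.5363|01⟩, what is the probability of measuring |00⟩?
0.7125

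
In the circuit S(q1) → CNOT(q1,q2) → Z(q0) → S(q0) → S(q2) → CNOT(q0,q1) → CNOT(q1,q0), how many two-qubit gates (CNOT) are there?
3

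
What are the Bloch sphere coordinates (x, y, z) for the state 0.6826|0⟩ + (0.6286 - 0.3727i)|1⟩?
(0.8582, -0.5088, -0.0681)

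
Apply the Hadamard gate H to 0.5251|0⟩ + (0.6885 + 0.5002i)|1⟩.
(0.8581 + 0.3537i)|0⟩ + (-0.1155 - 0.3537i)|1⟩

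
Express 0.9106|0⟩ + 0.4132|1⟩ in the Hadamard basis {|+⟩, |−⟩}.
0.9361|+⟩ + 0.3517|−⟩

With |ψ⟩ = α|0⟩ + β|1⟩, the Hadamard-basis coefficients are ⟨+|ψ⟩ = (α + β)/√2 and ⟨−|ψ⟩ = (α − β)/√2.
Here α = 0.9106, β = 0.4132: (α + β)/√2 = 0.9361, (α − β)/√2 = 0.3517.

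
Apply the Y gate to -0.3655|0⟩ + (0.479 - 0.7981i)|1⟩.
(-0.7981 - 0.479i)|0⟩ - 0.3655i|1⟩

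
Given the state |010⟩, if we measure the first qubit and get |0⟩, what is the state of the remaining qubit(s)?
|10⟩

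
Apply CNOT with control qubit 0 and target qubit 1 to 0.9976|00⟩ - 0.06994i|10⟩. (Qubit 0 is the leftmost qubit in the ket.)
0.9976|00⟩ - 0.06994i|11⟩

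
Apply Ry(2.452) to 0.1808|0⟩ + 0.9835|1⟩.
-0.8645|0⟩ + 0.5026|1⟩

Ry(2.452) = [[cos(θ/2), −sin(θ/2)], [sin(θ/2), cos(θ/2)]]; θ = 2.452, cos(θ/2) ≈ 0.338005, sin(θ/2) ≈ 0.941144.
With a = amp(|0⟩) = 0.1808 and b = amp(|1⟩) = 0.9835:
new amp(|0⟩) = (0.338005)·a + (-0.941144)·b = -0.8645
new amp(|1⟩) = (0.941144)·a + (0.338005)·b = 0.5026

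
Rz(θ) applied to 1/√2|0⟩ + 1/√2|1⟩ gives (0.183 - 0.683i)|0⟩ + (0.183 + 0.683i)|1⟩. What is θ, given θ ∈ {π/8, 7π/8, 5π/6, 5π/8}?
5π/6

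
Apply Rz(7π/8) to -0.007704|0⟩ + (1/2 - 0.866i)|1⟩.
(-0.001503 + 0.007556i)|0⟩ + (0.9469 + 0.3214i)|1⟩

Rz(7π/8) = [[e^(−iθ/2), 0], [0, e^(iθ/2)]] with e^(±iθ/2) = cos(θ/2) ± i·sin(θ/2); θ = 7π/8, cos(θ/2) ≈ 0.19509, sin(θ/2) ≈ 0.980785.
With a = amp(|0⟩) = -0.007704 and b = amp(|1⟩) = (1/2 - 0.866i):
new amp(|0⟩) = (0.19509 - 0.980785i)·a = (-0.001503 + 0.007556i)
new amp(|1⟩) = (0.19509 + 0.980785i)·b = (0.9469 + 0.3214i)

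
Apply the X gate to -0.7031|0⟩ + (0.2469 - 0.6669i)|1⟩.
(0.2469 - 0.6669i)|0⟩ - 0.7031|1⟩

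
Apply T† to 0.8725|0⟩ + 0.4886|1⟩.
0.8725|0⟩ + (0.3455 - 0.3455i)|1⟩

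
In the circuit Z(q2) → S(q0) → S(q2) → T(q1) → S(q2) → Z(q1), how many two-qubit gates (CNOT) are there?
0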